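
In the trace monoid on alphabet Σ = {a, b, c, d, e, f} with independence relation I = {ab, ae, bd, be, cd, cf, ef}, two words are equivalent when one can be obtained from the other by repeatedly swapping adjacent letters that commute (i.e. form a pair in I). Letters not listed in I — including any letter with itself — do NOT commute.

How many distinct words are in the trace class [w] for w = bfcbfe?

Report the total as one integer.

7

0(b) covers ∅
1(f) covers 0:b
2(c) covers 0:b
3(b) covers 1:f, 2:c
4(f) covers 3:b
5(e) covers 2:c
floor of heap: 0:b
completions by unplaced set U, small U first (add the entries for U minus each lowest piece of U):
  |U|=1: {4}:1  {5}:1
  |U|=2: {3,4}:1  {4,5}:2
  |U|=3: {1,3,4}:1  {3,4,5}:3
  |U|=4: {1,3,4,5}:4  {2,3,4,5}:3
  start at 0(b): 7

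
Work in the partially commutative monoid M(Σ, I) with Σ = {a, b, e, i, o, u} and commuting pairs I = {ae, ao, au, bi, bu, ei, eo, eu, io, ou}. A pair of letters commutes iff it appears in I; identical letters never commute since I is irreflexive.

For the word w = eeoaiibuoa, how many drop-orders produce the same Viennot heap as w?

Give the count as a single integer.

piece 0:e — minimal
piece 1:e rests on {0:e}
piece 2:o — minimal
piece 3:a — minimal
piece 4:i rests on {3:a}
piece 5:i rests on {4:i}
piece 6:b rests on {1:e, 2:o, 3:a}
piece 7:u rests on {5:i}
piece 8:o rests on {6:b}
piece 9:a rests on {5:i, 6:b}
minimal pieces: {0:e, 2:o, 3:a}
ways to finish when only these pieces remain (= sum over removing one remaining piece with nothing left below it):
  1 left: {7}→1  {8}→1  {9}→1
  2 left: {7,8}→2  {7,9}→2  {8,9}→2
  3 left: {5,7,9}→2  {6,8,9}→2  {7,8,9}→6
  4 left: {1,6,8,9}→2  {2,6,8,9}→2  {4,5,7,9}→2  {5,7,8,9}→8  {6,7,8,9}→8
  5 left: {0,1,6,8,9}→2  {1,2,6,8,9}→4  {1,6,7,8,9}→10  {2,6,7,8,9}→10  {4,5,7,8,9}→10  {5,6,7,8,9}→16
  6 left: {0,1,2,6,8,9}→6  {0,1,6,7,8,9}→12  {1,2,6,7,8,9}→24  {1,5,6,7,8,9}→26  {2,5,6,7,8,9}→26  {4,5,6,7,8,9}→26
  7 left: {0,1,2,6,7,8,9}→42  {0,1,5,6,7,8,9}→38  {1,2,5,6,7,8,9}→76  {1,4,5,6,7,8,9}→52  {2,4,5,6,7,8,9}→52  {3,4,5,6,7,8,9}→26
  8 left: {0,1,2,5,6,7,8,9}→156  {0,1,4,5,6,7,8,9}→90  {1,2,4,5,6,7,8,9}→180  {1,3,4,5,6,7,8,9}→78  {2,3,4,5,6,7,8,9}→78
  placing 0:e first → 336 extensions
  placing 2:o first → 168 extensions
  placing 3:a first → 426 extensions
total linear extensions = 930

930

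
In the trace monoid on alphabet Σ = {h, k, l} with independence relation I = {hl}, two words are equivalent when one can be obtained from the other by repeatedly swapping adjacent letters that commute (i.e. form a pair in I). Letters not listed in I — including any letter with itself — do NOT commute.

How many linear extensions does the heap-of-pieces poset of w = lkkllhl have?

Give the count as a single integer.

#0=l has no predecessor
#1=k depends on [0:l]
#2=k depends on [1:k]
#3=l depends on [2:k]
#4=l depends on [3:l]
#5=h depends on [2:k]
#6=l depends on [4:l]
sources: [0:l]
N(rest) = Σ N(rest − s) over sources s of rest; N(one piece) = 1:
  size 1 → [5]=1  [6]=1
  size 2 → [4,6]=1  [5,6]=2
  size 3 → [3,4,6]=1  [4,5,6]=3
  size 4 → [3,4,5,6]=4
  size 5 → [2,3,4,5,6]=4
  first=0(l) contributes 4

4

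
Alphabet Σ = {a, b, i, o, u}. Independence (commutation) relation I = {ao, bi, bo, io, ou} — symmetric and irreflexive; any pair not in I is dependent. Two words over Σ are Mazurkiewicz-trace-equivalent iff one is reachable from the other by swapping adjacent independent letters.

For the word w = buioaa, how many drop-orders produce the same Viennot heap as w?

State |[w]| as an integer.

drop 0:b onto floor
drop 1:u onto {0:b}
drop 2:i onto {1:u}
drop 3:o onto floor
drop 4:a onto {2:i}
drop 5:a onto {4:a}
ground layer = {0:b, 3:o}
drop-orders for the pieces not yet dropped (sum over which currently-grounded one goes next):
  1 to go: {3} 1  {5} 1
  2 to go: {3,5} 2  {4,5} 1
  3 to go: {2,4,5} 1  {3,4,5} 3
  4 to go: {1,2,4,5} 1  {2,3,4,5} 4
  if 0:b drops first: 5 orders
  if 3:o drops first: 1 orders
heap linearizations: 6

6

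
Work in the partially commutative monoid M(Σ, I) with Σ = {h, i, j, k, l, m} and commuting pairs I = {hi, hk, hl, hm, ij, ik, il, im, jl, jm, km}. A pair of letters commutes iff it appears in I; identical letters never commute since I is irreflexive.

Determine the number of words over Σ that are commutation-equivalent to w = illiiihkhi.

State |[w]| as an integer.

2520

piece 0:i — minimal
piece 1:l — minimal
piece 2:l rests on {1:l}
piece 3:i rests on {0:i}
piece 4:i rests on {3:i}
piece 5:i rests on {4:i}
piece 6:h — minimal
piece 7:k rests on {2:l}
piece 8:h rests on {6:h}
piece 9:i rests on {5:i}
minimal pieces: {0:i, 1:l, 6:h}
ways to finish when only these pieces remain (= sum over removing one remaining piece with nothing left below it):
  1 left: {7}→1  {8}→1  {9}→1
  2 left: {2,7}→1  {5,9}→1  {6,8}→1  {7,8}→2  {7,9}→2  {8,9}→2
  3 left: {1,2,7}→1  {2,7,8}→3  {2,7,9}→3  {4,5,9}→1  {5,7,9}→3  {5,8,9}→3  {6,7,8}→3  {6,8,9}→3  {7,8,9}→6
  4 left: {1,2,7,8}→4  {1,2,7,9}→4  {2,5,7,9}→6  {2,6,7,8}→6  {2,7,8,9}→12  {3,4,5,9}→1  {4,5,7,9}→4  {4,5,8,9}→4  {5,6,8,9}→6  {5,7,8,9}→12  {6,7,8,9}→12
  5 left: {0,3,4,5,9}→1  {1,2,5,7,9}→10  {1,2,6,7,8}→10  {1,2,7,8,9}→20  {2,4,5,7,9}→10  {2,5,7,8,9}→30  {2,6,7,8,9}→30  {3,4,5,7,9}→5  {3,4,5,8,9}→5  {4,5,6,8,9}→10  {4,5,7,8,9}→20  {5,6,7,8,9}→30
  6 left: {0,3,4,5,7,9}→6  {0,3,4,5,8,9}→6  {1,2,4,5,7,9}→20  {1,2,5,7,8,9}→60  {1,2,6,7,8,9}→60  {2,3,4,5,7,9}→15  {2,4,5,7,8,9}→60  {2,5,6,7,8,9}→90  {3,4,5,6,8,9}→15  {3,4,5,7,8,9}→30  {4,5,6,7,8,9}→60
  7 left: {0,2,3,4,5,7,9}→21  {0,3,4,5,6,8,9}→21  {0,3,4,5,7,8,9}→42  {1,2,3,4,5,7,9}→35  {1,2,4,5,7,8,9}→140  {1,2,5,6,7,8,9}→210  {2,3,4,5,7,8,9}→105  {2,4,5,6,7,8,9}→210  {3,4,5,6,7,8,9}→105
  8 left: {0,1,2,3,4,5,7,9}→56  {0,2,3,4,5,7,8,9}→168  {0,3,4,5,6,7,8,9}→168  {1,2,3,4,5,7,8,9}→280  {1,2,4,5,6,7,8,9}→560  {2,3,4,5,6,7,8,9}→420
  placing 0:i first → 1260 extensions
  placing 1:l first → 756 extensions
  placing 6:h first → 504 extensions
total linear extensions = 2520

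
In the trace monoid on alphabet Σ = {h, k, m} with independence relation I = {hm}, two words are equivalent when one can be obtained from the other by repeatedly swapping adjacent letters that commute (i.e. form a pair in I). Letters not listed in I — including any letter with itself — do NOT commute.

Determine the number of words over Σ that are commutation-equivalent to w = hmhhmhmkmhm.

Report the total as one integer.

105

drop 0:h onto floor
drop 1:m onto floor
drop 2:h onto {0:h}
drop 3:h onto {2:h}
drop 4:m onto {1:m}
drop 5:h onto {3:h}
drop 6:m onto {4:m}
drop 7:k onto {5:h, 6:m}
drop 8:m onto {7:k}
drop 9:h onto {7:k}
drop 10:m onto {8:m}
ground layer = {0:h, 1:m}
drop-orders for the pieces not yet dropped (sum over which currently-grounded one goes next):
  1 to go: {9} 1  {10} 1
  2 to go: {8,10} 1  {9,10} 2
  3 to go: {8,9,10} 3
  4 to go: {7,8,9,10} 3
  5 to go: {5,7,8,9,10} 3  {6,7,8,9,10} 3
  6 to go: {3,5,7,8,9,10} 3  {4,6,7,8,9,10} 3  {5,6,7,8,9,10} 6
  7 to go: {1,4,6,7,8,9,10} 3  {2,3,5,7,8,9,10} 3  {3,5,6,7,8,9,10} 9  {4,5,6,7,8,9,10} 9
  8 to go: {0,2,3,5,7,8,9,10} 3  {1,4,5,6,7,8,9,10} 12  {2,3,5,6,7,8,9,10} 12  {3,4,5,6,7,8,9,10} 18
  9 to go: {0,2,3,5,6,7,8,9,10} 15  {1,3,4,5,6,7,8,9,10} 30  {2,3,4,5,6,7,8,9,10} 30
  if 0:h drops first: 60 orders
  if 1:m drops first: 45 orders
heap linearizations: 105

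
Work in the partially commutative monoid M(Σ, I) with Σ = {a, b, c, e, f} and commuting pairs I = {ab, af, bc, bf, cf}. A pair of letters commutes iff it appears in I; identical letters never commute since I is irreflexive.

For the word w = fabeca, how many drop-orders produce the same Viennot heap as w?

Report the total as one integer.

6

0(f) covers ∅
1(a) covers ∅
2(b) covers ∅
3(e) covers 0:f, 1:a, 2:b
4(c) covers 3:e
5(a) covers 4:c
floor of heap: 0:f, 1:a, 2:b
completions by unplaced set U, small U first (add the entries for U minus each lowest piece of U):
  |U|=1: {5}:1
  |U|=2: {4,5}:1
  |U|=3: {3,4,5}:1
  |U|=4: {0,3,4,5}:1  {1,3,4,5}:1  {2,3,4,5}:1
  start at 0(f): 2
  start at 1(a): 2
  start at 2(b): 2
sum over floor = 6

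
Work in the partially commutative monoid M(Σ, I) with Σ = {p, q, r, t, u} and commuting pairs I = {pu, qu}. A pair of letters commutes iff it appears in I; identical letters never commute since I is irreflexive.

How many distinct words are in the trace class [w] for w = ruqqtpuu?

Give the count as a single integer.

9

piece 0:r — minimal
piece 1:u rests on {0:r}
piece 2:q rests on {0:r}
piece 3:q rests on {2:q}
piece 4:t rests on {1:u, 3:q}
piece 5:p rests on {4:t}
piece 6:u rests on {4:t}
piece 7:u rests on {6:u}
minimal pieces: {0:r}
ways to finish when only these pieces remain (= sum over removing one remaining piece with nothing left below it):
  1 left: {5}→1  {7}→1
  2 left: {5,7}→2  {6,7}→1
  3 left: {5,6,7}→3
  4 left: {4,5,6,7}→3
  5 left: {1,4,5,6,7}→3  {3,4,5,6,7}→3
  6 left: {1,3,4,5,6,7}→6  {2,3,4,5,6,7}→3
  placing 0:r first → 9 extensions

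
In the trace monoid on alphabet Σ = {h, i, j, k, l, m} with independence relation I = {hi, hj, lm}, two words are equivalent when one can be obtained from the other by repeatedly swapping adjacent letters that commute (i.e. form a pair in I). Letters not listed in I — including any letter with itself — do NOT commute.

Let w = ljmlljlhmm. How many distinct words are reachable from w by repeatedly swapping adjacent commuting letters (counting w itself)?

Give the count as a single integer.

drop 0:l onto floor
drop 1:j onto {0:l}
drop 2:m onto {1:j}
drop 3:l onto {1:j}
drop 4:l onto {3:l}
drop 5:j onto {2:m, 4:l}
drop 6:l onto {5:j}
drop 7:h onto {6:l}
drop 8:m onto {7:h}
drop 9:m onto {8:m}
ground layer = {0:l}
drop-orders for the pieces not yet dropped (sum over which currently-grounded one goes next):
  1 to go: {9} 1
  2 to go: {8,9} 1
  3 to go: {7,8,9} 1
  4 to go: {6,7,8,9} 1
  5 to go: {5,6,7,8,9} 1
  6 to go: {2,5,6,7,8,9} 1  {4,5,6,7,8,9} 1
  7 to go: {2,4,5,6,7,8,9} 2  {3,4,5,6,7,8,9} 1
  8 to go: {2,3,4,5,6,7,8,9} 3
  if 0:l drops first: 3 orders

3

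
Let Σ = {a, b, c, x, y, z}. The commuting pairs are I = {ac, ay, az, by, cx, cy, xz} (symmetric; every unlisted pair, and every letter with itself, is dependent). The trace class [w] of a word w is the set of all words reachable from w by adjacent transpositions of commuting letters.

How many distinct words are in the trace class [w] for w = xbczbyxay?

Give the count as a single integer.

4

drop 0:x onto floor
drop 1:b onto {0:x}
drop 2:c onto {1:b}
drop 3:z onto {2:c}
drop 4:b onto {3:z}
drop 5:y onto {3:z}
drop 6:x onto {4:b, 5:y}
drop 7:a onto {6:x}
drop 8:y onto {6:x}
ground layer = {0:x}
drop-orders for the pieces not yet dropped (sum over which currently-grounded one goes next):
  1 to go: {7} 1  {8} 1
  2 to go: {7,8} 2
  3 to go: {6,7,8} 2
  4 to go: {4,6,7,8} 2  {5,6,7,8} 2
  5 to go: {4,5,6,7,8} 4
  6 to go: {3,4,5,6,7,8} 4
  7 to go: {2,3,4,5,6,7,8} 4
  if 0:x drops first: 4 orders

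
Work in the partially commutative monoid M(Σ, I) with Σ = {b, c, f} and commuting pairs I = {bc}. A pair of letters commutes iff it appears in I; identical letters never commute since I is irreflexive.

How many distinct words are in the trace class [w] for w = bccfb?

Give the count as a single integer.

3

piece 0:b — minimal
piece 1:c — minimal
piece 2:c rests on {1:c}
piece 3:f rests on {0:b, 2:c}
piece 4:b rests on {3:f}
minimal pieces: {0:b, 1:c}
ways to finish when only these pieces remain (= sum over removing one remaining piece with nothing left below it):
  1 left: {4}→1
  2 left: {3,4}→1
  3 left: {0,3,4}→1  {2,3,4}→1
  placing 0:b first → 1 extensions
  placing 1:c first → 2 extensions
total linear extensions = 3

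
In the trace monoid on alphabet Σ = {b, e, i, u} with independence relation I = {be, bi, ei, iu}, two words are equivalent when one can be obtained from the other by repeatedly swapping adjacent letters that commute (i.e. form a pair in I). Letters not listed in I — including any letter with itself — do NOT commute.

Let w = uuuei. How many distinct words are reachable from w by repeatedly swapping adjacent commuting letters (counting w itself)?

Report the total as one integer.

5

piece 0:u — minimal
piece 1:u rests on {0:u}
piece 2:u rests on {1:u}
piece 3:e rests on {2:u}
piece 4:i — minimal
minimal pieces: {0:u, 4:i}
ways to finish when only these pieces remain (= sum over removing one remaining piece with nothing left below it):
  1 left: {3}→1  {4}→1
  2 left: {2,3}→1  {3,4}→2
  3 left: {1,2,3}→1  {2,3,4}→3
  placing 0:u first → 4 extensions
  placing 4:i first → 1 extensions
total linear extensions = 5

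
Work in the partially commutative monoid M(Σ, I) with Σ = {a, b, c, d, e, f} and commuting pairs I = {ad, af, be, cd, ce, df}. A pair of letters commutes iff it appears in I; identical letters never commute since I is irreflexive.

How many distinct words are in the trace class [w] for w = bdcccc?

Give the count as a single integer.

5

piece 0:b — minimal
piece 1:d rests on {0:b}
piece 2:c rests on {0:b}
piece 3:c rests on {2:c}
piece 4:c rests on {3:c}
piece 5:c rests on {4:c}
minimal pieces: {0:b}
ways to finish when only these pieces remain (= sum over removing one remaining piece with nothing left below it):
  1 left: {1}→1  {5}→1
  2 left: {1,5}→2  {4,5}→1
  3 left: {1,4,5}→3  {3,4,5}→1
  4 left: {1,3,4,5}→4  {2,3,4,5}→1
  placing 0:b first → 5 extensions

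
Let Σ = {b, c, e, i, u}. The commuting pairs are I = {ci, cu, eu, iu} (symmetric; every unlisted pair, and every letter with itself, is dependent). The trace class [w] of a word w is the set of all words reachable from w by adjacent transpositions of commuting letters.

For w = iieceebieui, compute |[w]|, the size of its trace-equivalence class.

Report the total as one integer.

4

0(i) covers ∅
1(i) covers 0:i
2(e) covers 1:i
3(c) covers 2:e
4(e) covers 3:c
5(e) covers 4:e
6(b) covers 5:e
7(i) covers 6:b
8(e) covers 7:i
9(u) covers 6:b
10(i) covers 8:e
floor of heap: 0:i
completions by unplaced set U, small U first (add the entries for U minus each lowest piece of U):
  |U|=1: {9}:1  {10}:1
  |U|=2: {8,10}:1  {9,10}:2
  |U|=3: {7,8,10}:1  {8,9,10}:3
  |U|=4: {7,8,9,10}:4
  |U|=5: {6,7,8,9,10}:4
  |U|=6: {5,6,7,8,9,10}:4
  |U|=7: {4,5,6,7,8,9,10}:4
  |U|=8: {3,4,5,6,7,8,9,10}:4
  |U|=9: {2,3,4,5,6,7,8,9,10}:4
  start at 0(i): 4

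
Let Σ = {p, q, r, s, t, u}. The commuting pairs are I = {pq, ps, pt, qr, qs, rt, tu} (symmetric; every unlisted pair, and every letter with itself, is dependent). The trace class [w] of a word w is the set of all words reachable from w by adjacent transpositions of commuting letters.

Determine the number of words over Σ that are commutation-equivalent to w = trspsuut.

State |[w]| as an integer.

23

0(t) covers ∅
1(r) covers ∅
2(s) covers 0:t, 1:r
3(p) covers 1:r
4(s) covers 2:s
5(u) covers 3:p, 4:s
6(u) covers 5:u
7(t) covers 4:s
floor of heap: 0:t, 1:r
completions by unplaced set U, small U first (add the entries for U minus each lowest piece of U):
  |U|=1: {6}:1  {7}:1
  |U|=2: {5,6}:1  {6,7}:2
  |U|=3: {3,5,6}:1  {5,6,7}:3
  |U|=4: {3,5,6,7}:4  {4,5,6,7}:3
  |U|=5: {2,4,5,6,7}:3  {3,4,5,6,7}:7
  |U|=6: {0,2,4,5,6,7}:3  {2,3,4,5,6,7}:10
  start at 0(t): 10
  start at 1(r): 13
sum over floor = 23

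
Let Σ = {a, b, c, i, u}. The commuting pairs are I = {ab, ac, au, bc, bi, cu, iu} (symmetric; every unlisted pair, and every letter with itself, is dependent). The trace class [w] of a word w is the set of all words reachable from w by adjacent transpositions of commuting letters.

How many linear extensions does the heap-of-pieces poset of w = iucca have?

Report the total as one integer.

#0=i has no predecessor
#1=u has no predecessor
#2=c depends on [0:i]
#3=c depends on [2:c]
#4=a depends on [0:i]
sources: [0:i, 1:u]
N(rest) = Σ N(rest − s) over sources s of rest; N(one piece) = 1:
  size 1 → [1]=1  [3]=1  [4]=1
  size 2 → [1,3]=2  [1,4]=2  [2,3]=1  [3,4]=2
  size 3 → [1,2,3]=3  [1,3,4]=6  [2,3,4]=3
  first=0(i) contributes 12
  first=1(u) contributes 3
|[w]| = 15

15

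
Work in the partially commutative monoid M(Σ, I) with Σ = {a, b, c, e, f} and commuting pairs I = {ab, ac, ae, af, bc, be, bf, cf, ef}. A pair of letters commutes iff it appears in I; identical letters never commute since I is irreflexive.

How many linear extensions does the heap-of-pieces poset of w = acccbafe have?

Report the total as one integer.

0(a) covers ∅
1(c) covers ∅
2(c) covers 1:c
3(c) covers 2:c
4(b) covers ∅
5(a) covers 0:a
6(f) covers ∅
7(e) covers 3:c
floor of heap: 0:a, 1:c, 4:b, 6:f
completions by unplaced set U, small U first (add the entries for U minus each lowest piece of U):
  |U|=1: {4}:1  {5}:1  {6}:1  {7}:1
  |U|=2: {0,5}:1  {3,7}:1  {4,5}:2  {4,6}:2  {4,7}:2  {5,6}:2  {5,7}:2  {6,7}:2
  |U|=3: {0,4,5}:3  {0,5,6}:3  {0,5,7}:3  {2,3,7}:1  {3,4,7}:3  {3,5,7}:3  {3,6,7}:3  {4,5,6}:6  {4,5,7}:6  {4,6,7}:6  {5,6,7}:6
  |U|=4: {0,3,5,7}:6  {0,4,5,6}:12  {0,4,5,7}:12  {0,5,6,7}:12  {1,2,3,7}:1  {2,3,4,7}:4  {2,3,5,7}:4  {2,3,6,7}:4  {3,4,5,7}:12  {3,4,6,7}:12  {3,5,6,7}:12  {4,5,6,7}:24
  |U|=5: {0,2,3,5,7}:10  {0,3,4,5,7}:30  {0,3,5,6,7}:30  {0,4,5,6,7}:60  {1,2,3,4,7}:5  {1,2,3,5,7}:5  {1,2,3,6,7}:5  {2,3,4,5,7}:20  {2,3,4,6,7}:20  {2,3,5,6,7}:20  {3,4,5,6,7}:60
  |U|=6: {0,1,2,3,5,7}:15  {0,2,3,4,5,7}:60  {0,2,3,5,6,7}:60  {0,3,4,5,6,7}:180  {1,2,3,4,5,7}:30  {1,2,3,4,6,7}:30  {1,2,3,5,6,7}:30  {2,3,4,5,6,7}:120
  start at 0(a): 210
  start at 1(c): 420
  start at 4(b): 105
  start at 6(f): 105
sum over floor = 840

840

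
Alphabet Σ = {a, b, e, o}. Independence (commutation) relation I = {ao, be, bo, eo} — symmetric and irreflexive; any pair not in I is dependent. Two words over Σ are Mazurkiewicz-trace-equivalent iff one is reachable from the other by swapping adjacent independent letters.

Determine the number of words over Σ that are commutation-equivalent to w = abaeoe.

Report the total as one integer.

6

#0=a has no predecessor
#1=b depends on [0:a]
#2=a depends on [1:b]
#3=e depends on [2:a]
#4=o has no predecessor
#5=e depends on [3:e]
sources: [0:a, 4:o]
N(rest) = Σ N(rest − s) over sources s of rest; N(one piece) = 1:
  size 1 → [4]=1  [5]=1
  size 2 → [3,5]=1  [4,5]=2
  size 3 → [2,3,5]=1  [3,4,5]=3
  size 4 → [1,2,3,5]=1  [2,3,4,5]=4
  first=0(a) contributes 5
  first=4(o) contributes 1
|[w]| = 6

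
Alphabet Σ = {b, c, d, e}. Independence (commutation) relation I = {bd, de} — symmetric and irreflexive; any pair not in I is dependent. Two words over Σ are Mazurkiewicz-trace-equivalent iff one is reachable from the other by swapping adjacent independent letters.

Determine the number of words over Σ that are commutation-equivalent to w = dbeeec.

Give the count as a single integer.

0(d) covers ∅
1(b) covers ∅
2(e) covers 1:b
3(e) covers 2:e
4(e) covers 3:e
5(c) covers 0:d, 4:e
floor of heap: 0:d, 1:b
completions by unplaced set U, small U first (add the entries for U minus each lowest piece of U):
  |U|=1: {5}:1
  |U|=2: {0,5}:1  {4,5}:1
  |U|=3: {0,4,5}:2  {3,4,5}:1
  |U|=4: {0,3,4,5}:3  {2,3,4,5}:1
  start at 0(d): 1
  start at 1(b): 4
sum over floor = 5

5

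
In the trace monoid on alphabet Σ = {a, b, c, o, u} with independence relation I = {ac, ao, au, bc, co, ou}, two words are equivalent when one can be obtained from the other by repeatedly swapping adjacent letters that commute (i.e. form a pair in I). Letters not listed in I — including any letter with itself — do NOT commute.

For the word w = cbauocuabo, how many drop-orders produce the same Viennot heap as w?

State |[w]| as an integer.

piece 0:c — minimal
piece 1:b — minimal
piece 2:a rests on {1:b}
piece 3:u rests on {0:c, 1:b}
piece 4:o rests on {1:b}
piece 5:c rests on {3:u}
piece 6:u rests on {5:c}
piece 7:a rests on {2:a}
piece 8:b rests on {4:o, 6:u, 7:a}
piece 9:o rests on {8:b}
minimal pieces: {0:c, 1:b}
ways to finish when only these pieces remain (= sum over removing one remaining piece with nothing left below it):
  1 left: {9}→1
  2 left: {8,9}→1
  3 left: {4,8,9}→1  {6,8,9}→1  {7,8,9}→1
  4 left: {2,7,8,9}→1  {4,6,8,9}→2  {4,7,8,9}→2  {5,6,8,9}→1  {6,7,8,9}→2
  5 left: {2,4,7,8,9}→3  {2,6,7,8,9}→3  {3,5,6,8,9}→1  {4,5,6,8,9}→3  {4,6,7,8,9}→6  {5,6,7,8,9}→3
  6 left: {0,3,5,6,8,9}→1  {2,4,6,7,8,9}→12  {2,5,6,7,8,9}→6  {3,4,5,6,8,9}→4  {3,5,6,7,8,9}→4  {4,5,6,7,8,9}→12
  7 left: {0,3,4,5,6,8,9}→5  {0,3,5,6,7,8,9}→5  {2,3,5,6,7,8,9}→10  {2,4,5,6,7,8,9}→30  {3,4,5,6,7,8,9}→20
  8 left: {0,2,3,5,6,7,8,9}→15  {0,3,4,5,6,7,8,9}→30  {2,3,4,5,6,7,8,9}→60
  placing 0:c first → 60 extensions
  placing 1:b first → 105 extensions
total linear extensions = 165

165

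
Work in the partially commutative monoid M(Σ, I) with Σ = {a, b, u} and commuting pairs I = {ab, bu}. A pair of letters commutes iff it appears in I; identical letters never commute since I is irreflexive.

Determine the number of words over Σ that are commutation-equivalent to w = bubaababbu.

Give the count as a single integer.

piece 0:b — minimal
piece 1:u — minimal
piece 2:b rests on {0:b}
piece 3:a rests on {1:u}
piece 4:a rests on {3:a}
piece 5:b rests on {2:b}
piece 6:a rests on {4:a}
piece 7:b rests on {5:b}
piece 8:b rests on {7:b}
piece 9:u rests on {6:a}
minimal pieces: {0:b, 1:u}
ways to finish when only these pieces remain (= sum over removing one remaining piece with nothing left below it):
  1 left: {8}→1  {9}→1
  2 left: {6,9}→1  {7,8}→1  {8,9}→2
  3 left: {4,6,9}→1  {5,7,8}→1  {6,8,9}→3  {7,8,9}→3
  4 left: {2,5,7,8}→1  {3,4,6,9}→1  {4,6,8,9}→4  {5,7,8,9}→4  {6,7,8,9}→6
  5 left: {0,2,5,7,8}→1  {1,3,4,6,9}→1  {2,5,7,8,9}→5  {3,4,6,8,9}→5  {4,6,7,8,9}→10  {5,6,7,8,9}→10
  6 left: {0,2,5,7,8,9}→6  {1,3,4,6,8,9}→6  {2,5,6,7,8,9}→15  {3,4,6,7,8,9}→15  {4,5,6,7,8,9}→20
  7 left: {0,2,5,6,7,8,9}→21  {1,3,4,6,7,8,9}→21  {2,4,5,6,7,8,9}→35  {3,4,5,6,7,8,9}→35
  8 left: {0,2,4,5,6,7,8,9}→56  {1,3,4,5,6,7,8,9}→56  {2,3,4,5,6,7,8,9}→70
  placing 0:b first → 126 extensions
  placing 1:u first → 126 extensions
total linear extensions = 252

252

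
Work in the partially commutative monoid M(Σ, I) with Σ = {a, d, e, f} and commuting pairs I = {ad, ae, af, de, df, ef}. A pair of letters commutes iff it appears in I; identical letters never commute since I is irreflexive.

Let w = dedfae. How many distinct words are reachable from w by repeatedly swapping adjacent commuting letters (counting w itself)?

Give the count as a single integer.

180

#0=d has no predecessor
#1=e has no predecessor
#2=d depends on [0:d]
#3=f has no predecessor
#4=a has no predecessor
#5=e depends on [1:e]
sources: [0:d, 1:e, 3:f, 4:a]
N(rest) = Σ N(rest − s) over sources s of rest; N(one piece) = 1:
  size 1 → [2]=1  [3]=1  [4]=1  [5]=1
  size 2 → [0,2]=1  [1,5]=1  [2,3]=2  [2,4]=2  [2,5]=2  [3,4]=2  [3,5]=2  [4,5]=2
  size 3 → [0,2,3]=3  [0,2,4]=3  [0,2,5]=3  [1,2,5]=3  [1,3,5]=3  [1,4,5]=3  [2,3,4]=6  [2,3,5]=6  [2,4,5]=6  [3,4,5]=6
  size 4 → [0,1,2,5]=6  [0,2,3,4]=12  [0,2,3,5]=12  [0,2,4,5]=12  [1,2,3,5]=12  [1,2,4,5]=12  [1,3,4,5]=12  [2,3,4,5]=24
  first=0(d) contributes 60
  first=1(e) contributes 60
  first=3(f) contributes 30
  first=4(a) contributes 30
|[w]| = 180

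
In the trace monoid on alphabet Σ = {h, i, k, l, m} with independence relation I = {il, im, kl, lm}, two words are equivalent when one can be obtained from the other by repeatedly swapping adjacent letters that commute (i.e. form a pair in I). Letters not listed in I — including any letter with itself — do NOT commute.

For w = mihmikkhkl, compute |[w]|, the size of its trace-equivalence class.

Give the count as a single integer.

drop 0:m onto floor
drop 1:i onto floor
drop 2:h onto {0:m, 1:i}
drop 3:m onto {2:h}
drop 4:i onto {2:h}
drop 5:k onto {3:m, 4:i}
drop 6:k onto {5:k}
drop 7:h onto {6:k}
drop 8:k onto {7:h}
drop 9:l onto {7:h}
ground layer = {0:m, 1:i}
drop-orders for the pieces not yet dropped (sum over which currently-grounded one goes next):
  1 to go: {8} 1  {9} 1
  2 to go: {8,9} 2
  3 to go: {7,8,9} 2
  4 to go: {6,7,8,9} 2
  5 to go: {5,6,7,8,9} 2
  6 to go: {3,5,6,7,8,9} 2  {4,5,6,7,8,9} 2
  7 to go: {3,4,5,6,7,8,9} 4
  8 to go: {2,3,4,5,6,7,8,9} 4
  if 0:m drops first: 4 orders
  if 1:i drops first: 4 orders
heap linearizations: 8

8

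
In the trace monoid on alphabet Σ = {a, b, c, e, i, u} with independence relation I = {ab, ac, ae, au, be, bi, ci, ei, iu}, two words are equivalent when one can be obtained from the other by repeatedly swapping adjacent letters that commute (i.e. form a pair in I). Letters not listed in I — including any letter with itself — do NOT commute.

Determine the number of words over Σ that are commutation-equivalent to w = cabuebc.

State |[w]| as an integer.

14

piece 0:c — minimal
piece 1:a — minimal
piece 2:b rests on {0:c}
piece 3:u rests on {2:b}
piece 4:e rests on {3:u}
piece 5:b rests on {3:u}
piece 6:c rests on {4:e, 5:b}
minimal pieces: {0:c, 1:a}
ways to finish when only these pieces remain (= sum over removing one remaining piece with nothing left below it):
  1 left: {1}→1  {6}→1
  2 left: {1,6}→2  {4,6}→1  {5,6}→1
  3 left: {1,4,6}→3  {1,5,6}→3  {4,5,6}→2
  4 left: {1,4,5,6}→8  {3,4,5,6}→2
  5 left: {1,3,4,5,6}→10  {2,3,4,5,6}→2
  placing 0:c first → 12 extensions
  placing 1:a first → 2 extensions
total linear extensions = 14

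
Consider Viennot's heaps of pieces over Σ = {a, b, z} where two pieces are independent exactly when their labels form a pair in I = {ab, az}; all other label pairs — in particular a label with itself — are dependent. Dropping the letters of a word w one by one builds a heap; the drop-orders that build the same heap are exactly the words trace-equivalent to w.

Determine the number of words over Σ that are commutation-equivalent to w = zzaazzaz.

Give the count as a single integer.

56

drop 0:z onto floor
drop 1:z onto {0:z}
drop 2:a onto floor
drop 3:a onto {2:a}
drop 4:z onto {1:z}
drop 5:z onto {4:z}
drop 6:a onto {3:a}
drop 7:z onto {5:z}
ground layer = {0:z, 2:a}
drop-orders for the pieces not yet dropped (sum over which currently-grounded one goes next):
  1 to go: {6} 1  {7} 1
  2 to go: {3,6} 1  {5,7} 1  {6,7} 2
  3 to go: {2,3,6} 1  {3,6,7} 3  {4,5,7} 1  {5,6,7} 3
  4 to go: {1,4,5,7} 1  {2,3,6,7} 4  {3,5,6,7} 6  {4,5,6,7} 4
  5 to go: {0,1,4,5,7} 1  {1,4,5,6,7} 5  {2,3,5,6,7} 10  {3,4,5,6,7} 10
  6 to go: {0,1,4,5,6,7} 6  {1,3,4,5,6,7} 15  {2,3,4,5,6,7} 20
  if 0:z drops first: 35 orders
  if 2:a drops first: 21 orders
heap linearizations: 56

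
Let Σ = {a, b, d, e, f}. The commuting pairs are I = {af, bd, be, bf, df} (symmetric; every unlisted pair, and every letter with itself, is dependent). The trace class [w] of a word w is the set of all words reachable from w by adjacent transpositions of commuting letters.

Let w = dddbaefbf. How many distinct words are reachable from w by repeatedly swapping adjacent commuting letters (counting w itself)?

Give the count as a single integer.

0(d) covers ∅
1(d) covers 0:d
2(d) covers 1:d
3(b) covers ∅
4(a) covers 2:d, 3:b
5(e) covers 4:a
6(f) covers 5:e
7(b) covers 4:a
8(f) covers 6:f
floor of heap: 0:d, 3:b
completions by unplaced set U, small U first (add the entries for U minus each lowest piece of U):
  |U|=1: {7}:1  {8}:1
  |U|=2: {6,8}:1  {7,8}:2
  |U|=3: {5,6,8}:1  {6,7,8}:3
  |U|=4: {5,6,7,8}:4
  |U|=5: {4,5,6,7,8}:4
  |U|=6: {2,4,5,6,7,8}:4  {3,4,5,6,7,8}:4
  |U|=7: {1,2,4,5,6,7,8}:4  {2,3,4,5,6,7,8}:8
  start at 0(d): 12
  start at 3(b): 4
sum over floor = 16

16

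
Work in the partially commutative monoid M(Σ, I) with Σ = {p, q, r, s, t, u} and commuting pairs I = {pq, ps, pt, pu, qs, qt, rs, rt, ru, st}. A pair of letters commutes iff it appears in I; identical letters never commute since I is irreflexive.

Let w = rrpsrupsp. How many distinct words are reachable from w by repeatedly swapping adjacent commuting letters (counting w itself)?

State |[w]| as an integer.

piece 0:r — minimal
piece 1:r rests on {0:r}
piece 2:p rests on {1:r}
piece 3:s — minimal
piece 4:r rests on {2:p}
piece 5:u rests on {3:s}
piece 6:p rests on {4:r}
piece 7:s rests on {5:u}
piece 8:p rests on {6:p}
minimal pieces: {0:r, 3:s}
ways to finish when only these pieces remain (= sum over removing one remaining piece with nothing left below it):
  1 left: {7}→1  {8}→1
  2 left: {5,7}→1  {6,8}→1  {7,8}→2
  3 left: {3,5,7}→1  {4,6,8}→1  {5,7,8}→3  {6,7,8}→3
  4 left: {2,4,6,8}→1  {3,5,7,8}→4  {4,6,7,8}→4  {5,6,7,8}→6
  5 left: {1,2,4,6,8}→1  {2,4,6,7,8}→5  {3,5,6,7,8}→10  {4,5,6,7,8}→10
  6 left: {0,1,2,4,6,8}→1  {1,2,4,6,7,8}→6  {2,4,5,6,7,8}→15  {3,4,5,6,7,8}→20
  7 left: {0,1,2,4,6,7,8}→7  {1,2,4,5,6,7,8}→21  {2,3,4,5,6,7,8}→35
  placing 0:r first → 56 extensions
  placing 3:s first → 28 extensions
total linear extensions = 84

84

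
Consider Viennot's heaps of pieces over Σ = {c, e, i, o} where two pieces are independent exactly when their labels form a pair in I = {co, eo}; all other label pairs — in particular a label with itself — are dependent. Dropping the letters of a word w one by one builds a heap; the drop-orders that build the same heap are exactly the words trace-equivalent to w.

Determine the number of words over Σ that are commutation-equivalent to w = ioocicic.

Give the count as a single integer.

drop 0:i onto floor
drop 1:o onto {0:i}
drop 2:o onto {1:o}
drop 3:c onto {0:i}
drop 4:i onto {2:o, 3:c}
drop 5:c onto {4:i}
drop 6:i onto {5:c}
drop 7:c onto {6:i}
ground layer = {0:i}
drop-orders for the pieces not yet dropped (sum over which currently-grounded one goes next):
  1 to go: {7} 1
  2 to go: {6,7} 1
  3 to go: {5,6,7} 1
  4 to go: {4,5,6,7} 1
  5 to go: {2,4,5,6,7} 1  {3,4,5,6,7} 1
  6 to go: {1,2,4,5,6,7} 1  {2,3,4,5,6,7} 2
  if 0:i drops first: 3 orders

3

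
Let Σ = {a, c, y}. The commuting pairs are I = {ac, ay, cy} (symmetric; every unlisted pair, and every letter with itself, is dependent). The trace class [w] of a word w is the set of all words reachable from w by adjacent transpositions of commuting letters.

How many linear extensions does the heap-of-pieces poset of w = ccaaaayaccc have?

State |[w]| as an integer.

drop 0:c onto floor
drop 1:c onto {0:c}
drop 2:a onto floor
drop 3:a onto {2:a}
drop 4:a onto {3:a}
drop 5:a onto {4:a}
drop 6:y onto floor
drop 7:a onto {5:a}
drop 8:c onto {1:c}
drop 9:c onto {8:c}
drop 10:c onto {9:c}
ground layer = {0:c, 2:a, 6:y}
drop-orders for the pieces not yet dropped (sum over which currently-grounded one goes next):
  1 to go: {6} 1  {7} 1  {10} 1
  2 to go: {5,7} 1  {6,7} 2  {6,10} 2  {7,10} 2  {9,10} 1
  3 to go: {4,5,7} 1  {5,6,7} 3  {5,7,10} 3  {6,7,10} 6  {6,9,10} 3  {7,9,10} 3  {8,9,10} 1
  4 to go: {1,8,9,10} 1  {3,4,5,7} 1  {4,5,6,7} 4  {4,5,7,10} 4  {5,6,7,10} 12  {5,7,9,10} 6  {6,7,9,10} 12  {6,8,9,10} 4  {7,8,9,10} 4
  5 to go: {0,1,8,9,10} 1  {1,6,8,9,10} 5  {1,7,8,9,10} 5  {2,3,4,5,7} 1  {3,4,5,6,7} 5  {3,4,5,7,10} 5  {4,5,6,7,10} 20  {4,5,7,9,10} 10  {5,6,7,9,10} 30  {5,7,8,9,10} 10  {6,7,8,9,10} 20
  6 to go: {0,1,6,8,9,10} 6  {0,1,7,8,9,10} 6  {1,5,7,8,9,10} 15  {1,6,7,8,9,10} 30  {2,3,4,5,6,7} 6  {2,3,4,5,7,10} 6  {3,4,5,6,7,10} 30  {3,4,5,7,9,10} 15  {4,5,6,7,9,10} 60  {4,5,7,8,9,10} 20  {5,6,7,8,9,10} 60
  7 to go: {0,1,5,7,8,9,10} 21  {0,1,6,7,8,9,10} 42  {1,4,5,7,8,9,10} 35  {1,5,6,7,8,9,10} 105  {2,3,4,5,6,7,10} 42  {2,3,4,5,7,9,10} 21  {3,4,5,6,7,9,10} 105  {3,4,5,7,8,9,10} 35  {4,5,6,7,8,9,10} 140
  8 to go: {0,1,4,5,7,8,9,10} 56  {0,1,5,6,7,8,9,10} 168  {1,3,4,5,7,8,9,10} 70  {1,4,5,6,7,8,9,10} 280  {2,3,4,5,6,7,9,10} 168  {2,3,4,5,7,8,9,10} 56  {3,4,5,6,7,8,9,10} 280
  9 to go: {0,1,3,4,5,7,8,9,10} 126  {0,1,4,5,6,7,8,9,10} 504  {1,2,3,4,5,7,8,9,10} 126  {1,3,4,5,6,7,8,9,10} 630  {2,3,4,5,6,7,8,9,10} 504
  if 0:c drops first: 1260 orders
  if 2:a drops first: 1260 orders
  if 6:y drops first: 252 orders
heap linearizations: 2772

2772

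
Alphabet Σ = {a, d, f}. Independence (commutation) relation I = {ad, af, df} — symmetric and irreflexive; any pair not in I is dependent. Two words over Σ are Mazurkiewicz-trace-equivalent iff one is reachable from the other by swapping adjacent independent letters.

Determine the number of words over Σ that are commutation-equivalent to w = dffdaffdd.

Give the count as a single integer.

630

0(d) covers ∅
1(f) covers ∅
2(f) covers 1:f
3(d) covers 0:d
4(a) covers ∅
5(f) covers 2:f
6(f) covers 5:f
7(d) covers 3:d
8(d) covers 7:d
floor of heap: 0:d, 1:f, 4:a
completions by unplaced set U, small U first (add the entries for U minus each lowest piece of U):
  |U|=1: {4}:1  {6}:1  {8}:1
  |U|=2: {4,6}:2  {4,8}:2  {5,6}:1  {6,8}:2  {7,8}:1
  |U|=3: {2,5,6}:1  {3,7,8}:1  {4,5,6}:3  {4,6,8}:6  {4,7,8}:3  {5,6,8}:3  {6,7,8}:3
  |U|=4: {0,3,7,8}:1  {1,2,5,6}:1  {2,4,5,6}:4  {2,5,6,8}:4  {3,4,7,8}:4  {3,6,7,8}:4  {4,5,6,8}:12  {4,6,7,8}:12  {5,6,7,8}:6
  |U|=5: {0,3,4,7,8}:5  {0,3,6,7,8}:5  {1,2,4,5,6}:5  {1,2,5,6,8}:5  {2,4,5,6,8}:20  {2,5,6,7,8}:10  {3,4,6,7,8}:20  {3,5,6,7,8}:10  {4,5,6,7,8}:30
  |U|=6: {0,3,4,6,7,8}:30  {0,3,5,6,7,8}:15  {1,2,4,5,6,8}:30  {1,2,5,6,7,8}:15  {2,3,5,6,7,8}:20  {2,4,5,6,7,8}:60  {3,4,5,6,7,8}:60
  |U|=7: {0,2,3,5,6,7,8}:35  {0,3,4,5,6,7,8}:105  {1,2,3,5,6,7,8}:35  {1,2,4,5,6,7,8}:105  {2,3,4,5,6,7,8}:140
  start at 0(d): 280
  start at 1(f): 280
  start at 4(a): 70
sum over floor = 630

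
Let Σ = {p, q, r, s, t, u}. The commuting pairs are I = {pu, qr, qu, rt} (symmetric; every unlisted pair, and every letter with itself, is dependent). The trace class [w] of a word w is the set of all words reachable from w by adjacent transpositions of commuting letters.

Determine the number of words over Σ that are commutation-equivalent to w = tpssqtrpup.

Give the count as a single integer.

piece 0:t — minimal
piece 1:p rests on {0:t}
piece 2:s rests on {1:p}
piece 3:s rests on {2:s}
piece 4:q rests on {3:s}
piece 5:t rests on {4:q}
piece 6:r rests on {3:s}
piece 7:p rests on {5:t, 6:r}
piece 8:u rests on {5:t, 6:r}
piece 9:p rests on {7:p}
minimal pieces: {0:t}
ways to finish when only these pieces remain (= sum over removing one remaining piece with nothing left below it):
  1 left: {8}→1  {9}→1
  2 left: {7,9}→1  {8,9}→2
  3 left: {7,8,9}→3
  4 left: {5,7,8,9}→3  {6,7,8,9}→3
  5 left: {4,5,7,8,9}→3  {5,6,7,8,9}→6
  6 left: {4,5,6,7,8,9}→9
  7 left: {3,4,5,6,7,8,9}→9
  8 left: {2,3,4,5,6,7,8,9}→9
  placing 0:t first → 9 extensions

9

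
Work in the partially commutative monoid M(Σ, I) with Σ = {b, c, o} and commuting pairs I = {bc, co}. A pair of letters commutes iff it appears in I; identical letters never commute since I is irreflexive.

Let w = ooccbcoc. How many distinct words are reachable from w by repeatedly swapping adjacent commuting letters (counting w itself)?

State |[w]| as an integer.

0(o) covers ∅
1(o) covers 0:o
2(c) covers ∅
3(c) covers 2:c
4(b) covers 1:o
5(c) covers 3:c
6(o) covers 4:b
7(c) covers 5:c
floor of heap: 0:o, 2:c
completions by unplaced set U, small U first (add the entries for U minus each lowest piece of U):
  |U|=1: {6}:1  {7}:1
  |U|=2: {4,6}:1  {5,7}:1  {6,7}:2
  |U|=3: {1,4,6}:1  {3,5,7}:1  {4,6,7}:3  {5,6,7}:3
  |U|=4: {0,1,4,6}:1  {1,4,6,7}:4  {2,3,5,7}:1  {3,5,6,7}:4  {4,5,6,7}:6
  |U|=5: {0,1,4,6,7}:5  {1,4,5,6,7}:10  {2,3,5,6,7}:5  {3,4,5,6,7}:10
  |U|=6: {0,1,4,5,6,7}:15  {1,3,4,5,6,7}:20  {2,3,4,5,6,7}:15
  start at 0(o): 35
  start at 2(c): 35
sum over floor = 70

70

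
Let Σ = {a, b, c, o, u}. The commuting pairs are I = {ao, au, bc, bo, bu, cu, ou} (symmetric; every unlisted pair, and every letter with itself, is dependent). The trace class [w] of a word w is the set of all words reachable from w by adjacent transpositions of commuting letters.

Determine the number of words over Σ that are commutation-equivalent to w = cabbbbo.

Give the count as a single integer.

6

#0=c has no predecessor
#1=a depends on [0:c]
#2=b depends on [1:a]
#3=b depends on [2:b]
#4=b depends on [3:b]
#5=b depends on [4:b]
#6=o depends on [0:c]
sources: [0:c]
N(rest) = Σ N(rest − s) over sources s of rest; N(one piece) = 1:
  size 1 → [5]=1  [6]=1
  size 2 → [4,5]=1  [5,6]=2
  size 3 → [3,4,5]=1  [4,5,6]=3
  size 4 → [2,3,4,5]=1  [3,4,5,6]=4
  size 5 → [1,2,3,4,5]=1  [2,3,4,5,6]=5
  first=0(c) contributes 6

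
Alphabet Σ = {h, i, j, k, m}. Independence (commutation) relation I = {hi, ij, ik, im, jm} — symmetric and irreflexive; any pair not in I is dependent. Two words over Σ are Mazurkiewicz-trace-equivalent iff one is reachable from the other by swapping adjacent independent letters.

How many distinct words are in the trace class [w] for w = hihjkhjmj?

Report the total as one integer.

27

#0=h has no predecessor
#1=i has no predecessor
#2=h depends on [0:h]
#3=j depends on [2:h]
#4=k depends on [3:j]
#5=h depends on [4:k]
#6=j depends on [5:h]
#7=m depends on [5:h]
#8=j depends on [6:j]
sources: [0:h, 1:i]
N(rest) = Σ N(rest − s) over sources s of rest; N(one piece) = 1:
  size 1 → [1]=1  [7]=1  [8]=1
  size 2 → [1,7]=2  [1,8]=2  [6,8]=1  [7,8]=2
  size 3 → [1,6,8]=3  [1,7,8]=6  [6,7,8]=3
  size 4 → [1,6,7,8]=12  [5,6,7,8]=3
  size 5 → [1,5,6,7,8]=15  [4,5,6,7,8]=3
  size 6 → [1,4,5,6,7,8]=18  [3,4,5,6,7,8]=3
  size 7 → [1,3,4,5,6,7,8]=21  [2,3,4,5,6,7,8]=3
  first=0(h) contributes 24
  first=1(i) contributes 3
|[w]| = 27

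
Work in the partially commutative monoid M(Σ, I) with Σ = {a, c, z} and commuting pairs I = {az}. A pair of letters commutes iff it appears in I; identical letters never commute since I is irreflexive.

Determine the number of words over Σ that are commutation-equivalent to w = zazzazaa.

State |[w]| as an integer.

0(z) covers ∅
1(a) covers ∅
2(z) covers 0:z
3(z) covers 2:z
4(a) covers 1:a
5(z) covers 3:z
6(a) covers 4:a
7(a) covers 6:a
floor of heap: 0:z, 1:a
completions by unplaced set U, small U first (add the entries for U minus each lowest piece of U):
  |U|=1: {5}:1  {7}:1
  |U|=2: {3,5}:1  {5,7}:2  {6,7}:1
  |U|=3: {2,3,5}:1  {3,5,7}:3  {4,6,7}:1  {5,6,7}:3
  |U|=4: {0,2,3,5}:1  {1,4,6,7}:1  {2,3,5,7}:4  {3,5,6,7}:6  {4,5,6,7}:4
  |U|=5: {0,2,3,5,7}:5  {1,4,5,6,7}:5  {2,3,5,6,7}:10  {3,4,5,6,7}:10
  |U|=6: {0,2,3,5,6,7}:15  {1,3,4,5,6,7}:15  {2,3,4,5,6,7}:20
  start at 0(z): 35
  start at 1(a): 35
sum over floor = 70

70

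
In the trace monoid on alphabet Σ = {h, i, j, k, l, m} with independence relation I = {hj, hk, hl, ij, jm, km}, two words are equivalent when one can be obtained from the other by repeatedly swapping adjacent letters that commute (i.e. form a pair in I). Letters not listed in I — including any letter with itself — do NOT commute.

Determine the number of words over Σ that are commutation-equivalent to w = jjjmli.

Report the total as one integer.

piece 0:j — minimal
piece 1:j rests on {0:j}
piece 2:j rests on {1:j}
piece 3:m — minimal
piece 4:l rests on {2:j, 3:m}
piece 5:i rests on {4:l}
minimal pieces: {0:j, 3:m}
ways to finish when only these pieces remain (= sum over removing one remaining piece with nothing left below it):
  1 left: {5}→1
  2 left: {4,5}→1
  3 left: {2,4,5}→1  {3,4,5}→1
  4 left: {1,2,4,5}→1  {2,3,4,5}→2
  placing 0:j first → 3 extensions
  placing 3:m first → 1 extensions
total linear extensions = 4

4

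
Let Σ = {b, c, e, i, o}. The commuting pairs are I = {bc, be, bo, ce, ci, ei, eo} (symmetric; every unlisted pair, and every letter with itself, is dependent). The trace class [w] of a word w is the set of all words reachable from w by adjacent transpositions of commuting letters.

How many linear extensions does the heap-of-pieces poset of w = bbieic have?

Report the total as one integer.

drop 0:b onto floor
drop 1:b onto {0:b}
drop 2:i onto {1:b}
drop 3:e onto floor
drop 4:i onto {2:i}
drop 5:c onto floor
ground layer = {0:b, 3:e, 5:c}
drop-orders for the pieces not yet dropped (sum over which currently-grounded one goes next):
  1 to go: {3} 1  {4} 1  {5} 1
  2 to go: {2,4} 1  {3,4} 2  {3,5} 2  {4,5} 2
  3 to go: {1,2,4} 1  {2,3,4} 3  {2,4,5} 3  {3,4,5} 6
  4 to go: {0,1,2,4} 1  {1,2,3,4} 4  {1,2,4,5} 4  {2,3,4,5} 12
  if 0:b drops first: 20 orders
  if 3:e drops first: 5 orders
  if 5:c drops first: 5 orders
heap linearizations: 30

30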